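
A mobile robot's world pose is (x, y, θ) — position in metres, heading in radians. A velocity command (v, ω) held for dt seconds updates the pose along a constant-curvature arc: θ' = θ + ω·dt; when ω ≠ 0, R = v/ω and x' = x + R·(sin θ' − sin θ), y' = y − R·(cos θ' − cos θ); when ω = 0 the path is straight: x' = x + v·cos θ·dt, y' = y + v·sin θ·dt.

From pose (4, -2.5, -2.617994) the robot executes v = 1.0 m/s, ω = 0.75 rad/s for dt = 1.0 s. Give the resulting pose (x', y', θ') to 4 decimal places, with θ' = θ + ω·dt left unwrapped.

θ' = -2.6180 + 0.75·1.0 = -1.8680
R = v/ω = 1.0/0.75 = 1.3333
x' = 4 + 1.3333·(sin -1.8680 − sin -2.6180) = 3.3918
y' = -2.5 − 1.3333·(cos -1.8680 − cos -2.6180) = -3.2642

(3.3918, -3.2642, -1.8680)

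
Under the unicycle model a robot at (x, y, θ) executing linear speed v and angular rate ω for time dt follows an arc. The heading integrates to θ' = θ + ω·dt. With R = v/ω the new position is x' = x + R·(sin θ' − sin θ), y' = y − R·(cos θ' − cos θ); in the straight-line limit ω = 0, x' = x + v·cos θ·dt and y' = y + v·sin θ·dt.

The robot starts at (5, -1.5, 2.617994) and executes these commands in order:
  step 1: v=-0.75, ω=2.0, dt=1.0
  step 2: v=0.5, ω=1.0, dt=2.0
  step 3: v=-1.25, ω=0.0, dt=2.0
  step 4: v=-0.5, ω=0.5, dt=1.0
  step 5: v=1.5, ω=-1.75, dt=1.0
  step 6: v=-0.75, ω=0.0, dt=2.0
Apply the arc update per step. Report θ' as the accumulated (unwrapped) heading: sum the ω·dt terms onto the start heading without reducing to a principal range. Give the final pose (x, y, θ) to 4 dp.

(3.8494, -1.6884, 5.3680)

step 1: θ'=4.6180 (R=-0.3750) → pose (5.5608, -1.2106, 4.6180)
step 2: θ'=6.6180 (R=0.5000) → pose (6.2229, -1.7300, 6.6180)
step 3: θ'=6.6180 (straight) → pose (3.8617, -2.5514, 6.6180)
step 4: θ'=7.1180 (R=-1.0000) → pose (3.4491, -2.8246, 7.1180)
step 5: θ'=5.3680 (R=-0.8571) → pose (4.7639, -2.8774, 5.3680)
step 6: θ'=5.3680 (straight) → pose (3.8494, -1.6884, 5.3680)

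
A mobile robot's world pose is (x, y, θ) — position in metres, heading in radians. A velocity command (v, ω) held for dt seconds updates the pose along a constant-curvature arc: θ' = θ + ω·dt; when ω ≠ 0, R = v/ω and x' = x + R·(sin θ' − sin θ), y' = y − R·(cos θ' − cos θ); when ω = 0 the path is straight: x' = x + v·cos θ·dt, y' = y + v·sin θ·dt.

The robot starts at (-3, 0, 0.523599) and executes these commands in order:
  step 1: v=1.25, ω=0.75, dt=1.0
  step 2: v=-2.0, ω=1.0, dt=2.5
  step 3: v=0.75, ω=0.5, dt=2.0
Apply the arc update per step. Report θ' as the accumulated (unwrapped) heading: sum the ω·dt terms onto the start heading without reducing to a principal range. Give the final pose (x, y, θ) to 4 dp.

(0.2431, -2.5461, 4.7736)

step 1: θ'=1.2736 (R=1.6667) → pose (-2.2397, 0.9553, 1.2736)
step 2: θ'=3.7736 (R=-2.0000) → pose (0.8541, -1.2441, 3.7736)
step 3: θ'=4.7736 (R=1.5000) → pose (0.2431, -2.5461, 4.7736)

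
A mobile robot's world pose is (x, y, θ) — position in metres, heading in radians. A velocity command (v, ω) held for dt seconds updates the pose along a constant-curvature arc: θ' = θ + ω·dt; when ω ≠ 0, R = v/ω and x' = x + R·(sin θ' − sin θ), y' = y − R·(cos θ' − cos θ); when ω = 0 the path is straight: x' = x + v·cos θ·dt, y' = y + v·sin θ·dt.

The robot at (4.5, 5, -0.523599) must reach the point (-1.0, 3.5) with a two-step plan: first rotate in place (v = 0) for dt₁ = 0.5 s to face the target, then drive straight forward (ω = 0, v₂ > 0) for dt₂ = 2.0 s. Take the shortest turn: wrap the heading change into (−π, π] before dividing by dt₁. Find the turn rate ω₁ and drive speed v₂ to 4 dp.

ω₁ = -4.7035, v₂ = 2.8504

heading to target = atan2(3.5−5, -1−4.5) = -2.8753
Δθ = wrap(-2.8753 − -0.5236) = -2.3517; ω₁ = Δθ/dt₁ = -4.7035
distance = √((-1−4.5)² + (3.5−5)²) = 5.7009; v₂ = distance/dt₂ = 2.8504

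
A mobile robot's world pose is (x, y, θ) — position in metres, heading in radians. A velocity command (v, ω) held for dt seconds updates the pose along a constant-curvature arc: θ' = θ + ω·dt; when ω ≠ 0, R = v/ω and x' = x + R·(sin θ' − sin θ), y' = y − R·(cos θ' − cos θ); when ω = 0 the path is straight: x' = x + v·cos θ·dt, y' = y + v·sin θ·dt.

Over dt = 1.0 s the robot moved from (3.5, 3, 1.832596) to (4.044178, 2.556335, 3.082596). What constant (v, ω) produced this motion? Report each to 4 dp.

v = -0.7500, ω = 1.2500

Δθ = 3.082596 − 1.832596 = 1.250000
ω = Δθ/dt = 1.250000/1.0 = 1.2500
R = Δx/(sin θ' − sin θ) = -0.6000
v = R·ω = -0.6000·1.2500 = -0.7500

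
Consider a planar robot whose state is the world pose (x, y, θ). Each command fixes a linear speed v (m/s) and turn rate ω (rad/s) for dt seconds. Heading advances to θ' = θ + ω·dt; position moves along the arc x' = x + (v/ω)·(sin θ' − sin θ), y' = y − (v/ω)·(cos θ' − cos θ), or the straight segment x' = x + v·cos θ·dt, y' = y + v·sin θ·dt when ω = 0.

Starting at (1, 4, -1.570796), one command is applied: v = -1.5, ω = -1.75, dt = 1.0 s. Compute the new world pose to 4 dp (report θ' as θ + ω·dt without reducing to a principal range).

(2.0099, 4.8434, -3.3208)

θ' = -1.5708 + -1.75·1.0 = -3.3208
R = v/ω = -1.5/-1.75 = 0.8571
x' = 1 + 0.8571·(sin -3.3208 − sin -1.5708) = 2.0099
y' = 4 − 0.8571·(cos -3.3208 − cos -1.5708) = 4.8434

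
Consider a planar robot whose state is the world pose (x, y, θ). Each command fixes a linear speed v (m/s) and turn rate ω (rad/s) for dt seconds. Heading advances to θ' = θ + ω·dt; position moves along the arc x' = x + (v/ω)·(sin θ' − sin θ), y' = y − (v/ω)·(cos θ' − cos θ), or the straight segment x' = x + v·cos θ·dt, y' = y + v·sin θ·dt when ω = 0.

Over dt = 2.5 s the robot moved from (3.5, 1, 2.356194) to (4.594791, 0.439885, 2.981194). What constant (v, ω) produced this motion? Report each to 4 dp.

Δθ = 2.981194 − 2.356194 = 0.625000
ω = Δθ/dt = 0.625000/2.5 = 0.2500
R = Δx/(sin θ' − sin θ) = -2.0000
v = R·ω = -2.0000·0.2500 = -0.5000

v = -0.5000, ω = 0.2500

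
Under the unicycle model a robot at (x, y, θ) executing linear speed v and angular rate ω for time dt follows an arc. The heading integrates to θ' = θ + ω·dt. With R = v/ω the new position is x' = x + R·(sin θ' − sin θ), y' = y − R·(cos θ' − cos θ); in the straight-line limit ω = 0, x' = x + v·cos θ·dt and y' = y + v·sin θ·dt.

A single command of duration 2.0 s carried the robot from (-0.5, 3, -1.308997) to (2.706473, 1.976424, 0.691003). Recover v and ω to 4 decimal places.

v = 2.0000, ω = 1.0000

Δθ = 0.691003 − -1.308997 = 2.000000
ω = Δθ/dt = 2.000000/2.0 = 1.0000
R = Δx/(sin θ' − sin θ) = 2.0000
v = R·ω = 2.0000·1.0000 = 2.0000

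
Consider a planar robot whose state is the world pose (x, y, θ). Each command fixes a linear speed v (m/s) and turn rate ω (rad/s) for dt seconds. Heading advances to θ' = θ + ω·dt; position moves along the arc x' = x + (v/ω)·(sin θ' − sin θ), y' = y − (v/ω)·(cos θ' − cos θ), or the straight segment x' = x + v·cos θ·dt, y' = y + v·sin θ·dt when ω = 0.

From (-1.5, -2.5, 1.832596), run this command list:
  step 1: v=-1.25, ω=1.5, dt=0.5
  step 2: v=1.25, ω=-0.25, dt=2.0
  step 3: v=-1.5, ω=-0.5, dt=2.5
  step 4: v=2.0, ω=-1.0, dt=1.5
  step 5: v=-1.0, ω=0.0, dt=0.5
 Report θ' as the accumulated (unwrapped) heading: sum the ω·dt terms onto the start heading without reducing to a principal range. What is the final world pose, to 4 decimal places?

(-0.9167, -4.1543, -0.6674)

step 1: θ'=2.5826 (R=-0.8333) → pose (-1.1370, -2.9908, 2.5826)
step 2: θ'=2.0826 (R=-5.0000) → pose (-2.8447, -1.2006, 2.0826)
step 3: θ'=0.8326 (R=3.0000) → pose (-3.2412, -4.6887, 0.8326)
step 4: θ'=-0.6674 (R=-2.0000) → pose (-0.5239, -4.4638, -0.6674)
step 5: θ'=-0.6674 (straight) → pose (-0.9167, -4.1543, -0.6674)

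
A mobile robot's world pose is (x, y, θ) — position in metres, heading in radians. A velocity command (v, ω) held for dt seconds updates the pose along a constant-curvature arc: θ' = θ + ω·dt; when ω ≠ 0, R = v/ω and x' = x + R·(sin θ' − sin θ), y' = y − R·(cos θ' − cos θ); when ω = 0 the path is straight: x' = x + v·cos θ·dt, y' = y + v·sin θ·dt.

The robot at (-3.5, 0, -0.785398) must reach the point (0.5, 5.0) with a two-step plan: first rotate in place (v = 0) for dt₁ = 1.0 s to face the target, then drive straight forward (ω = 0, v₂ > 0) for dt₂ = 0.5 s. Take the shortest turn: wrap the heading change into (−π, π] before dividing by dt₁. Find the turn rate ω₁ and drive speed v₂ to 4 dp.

heading to target = atan2(5−0, 0.5−-3.5) = 0.8961
Δθ = wrap(0.8961 − -0.7854) = 1.6815; ω₁ = Δθ/dt₁ = 1.6815
distance = √((0.5−-3.5)² + (5−0)²) = 6.4031; v₂ = distance/dt₂ = 12.8062

ω₁ = 1.6815, v₂ = 12.8062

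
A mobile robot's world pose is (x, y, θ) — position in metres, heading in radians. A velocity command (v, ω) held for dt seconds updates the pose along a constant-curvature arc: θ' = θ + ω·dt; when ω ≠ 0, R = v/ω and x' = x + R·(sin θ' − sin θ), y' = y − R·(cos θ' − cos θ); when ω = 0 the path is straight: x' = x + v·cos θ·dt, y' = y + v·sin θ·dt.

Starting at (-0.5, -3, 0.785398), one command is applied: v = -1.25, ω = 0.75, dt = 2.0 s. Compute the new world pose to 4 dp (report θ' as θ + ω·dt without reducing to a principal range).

θ' = 0.7854 + 0.75·2.0 = 2.2854
R = v/ω = -1.25/0.75 = -1.6667
x' = -0.5 + -1.6667·(sin 2.2854 − sin 0.7854) = -0.5804
y' = -3 − -1.6667·(cos 2.2854 − cos 0.7854) = -5.2707

(-0.5804, -5.2707, 2.2854)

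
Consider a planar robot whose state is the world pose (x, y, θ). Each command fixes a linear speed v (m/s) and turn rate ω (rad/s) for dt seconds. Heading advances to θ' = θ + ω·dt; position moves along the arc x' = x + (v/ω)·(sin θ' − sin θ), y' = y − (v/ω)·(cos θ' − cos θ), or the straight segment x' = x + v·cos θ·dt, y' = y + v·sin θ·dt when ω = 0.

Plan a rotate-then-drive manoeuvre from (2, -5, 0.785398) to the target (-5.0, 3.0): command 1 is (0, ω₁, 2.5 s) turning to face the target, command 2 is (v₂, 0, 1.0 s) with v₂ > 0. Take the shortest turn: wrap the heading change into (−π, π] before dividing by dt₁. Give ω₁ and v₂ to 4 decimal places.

heading to target = atan2(3−-5, -5−2) = 2.2896
Δθ = wrap(2.2896 − 0.7854) = 1.5042; ω₁ = Δθ/dt₁ = 0.6017
distance = √((-5−2)² + (3−-5)²) = 10.6301; v₂ = distance/dt₂ = 10.6301

ω₁ = 0.6017, v₂ = 10.6301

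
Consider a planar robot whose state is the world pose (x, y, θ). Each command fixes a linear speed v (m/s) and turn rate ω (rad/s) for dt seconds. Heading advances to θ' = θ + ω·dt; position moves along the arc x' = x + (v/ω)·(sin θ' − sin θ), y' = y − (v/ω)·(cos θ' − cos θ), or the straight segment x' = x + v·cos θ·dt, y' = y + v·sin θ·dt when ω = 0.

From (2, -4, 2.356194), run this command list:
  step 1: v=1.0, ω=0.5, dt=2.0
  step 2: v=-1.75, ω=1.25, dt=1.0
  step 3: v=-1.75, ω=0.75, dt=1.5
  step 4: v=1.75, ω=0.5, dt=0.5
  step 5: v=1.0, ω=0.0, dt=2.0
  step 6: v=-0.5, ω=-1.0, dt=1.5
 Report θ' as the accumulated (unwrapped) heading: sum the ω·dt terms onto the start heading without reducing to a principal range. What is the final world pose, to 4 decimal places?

step 1: θ'=3.3562 (R=2.0000) → pose (0.1599, -3.4601, 3.3562)
step 2: θ'=4.6062 (R=-1.4000) → pose (1.2538, -2.2406, 4.6062)
step 3: θ'=5.7312 (R=-2.3333) → pose (0.1572, -0.0065, 5.7312)
step 4: θ'=5.9812 (R=3.5000) → pose (0.9516, -0.3679, 5.9812)
step 5: θ'=5.9812 (straight) → pose (2.8611, -0.9628, 5.9812)
step 6: θ'=4.4812 (R=0.5000) → pose (2.5231, -0.3708, 4.4812)

(2.5231, -0.3708, 4.4812)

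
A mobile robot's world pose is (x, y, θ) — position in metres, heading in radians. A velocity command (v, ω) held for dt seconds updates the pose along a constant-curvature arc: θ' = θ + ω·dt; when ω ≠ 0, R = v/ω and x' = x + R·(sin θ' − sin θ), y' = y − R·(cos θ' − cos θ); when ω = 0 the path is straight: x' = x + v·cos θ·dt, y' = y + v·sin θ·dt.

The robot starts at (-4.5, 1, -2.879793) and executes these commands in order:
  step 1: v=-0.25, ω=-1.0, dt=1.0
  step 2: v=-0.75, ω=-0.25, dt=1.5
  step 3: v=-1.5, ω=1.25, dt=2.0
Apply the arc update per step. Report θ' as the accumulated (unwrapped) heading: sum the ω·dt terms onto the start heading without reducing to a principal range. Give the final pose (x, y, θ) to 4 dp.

step 1: θ'=-3.8798 (R=0.2500) → pose (-4.2671, 0.9434, -3.8798)
step 2: θ'=-4.2548 (R=3.0000) → pose (-3.5946, 0.0498, -4.2548)
step 3: θ'=-1.7548 (R=-1.2000) → pose (-1.3383, 0.3604, -1.7548)

(-1.3383, 0.3604, -1.7548)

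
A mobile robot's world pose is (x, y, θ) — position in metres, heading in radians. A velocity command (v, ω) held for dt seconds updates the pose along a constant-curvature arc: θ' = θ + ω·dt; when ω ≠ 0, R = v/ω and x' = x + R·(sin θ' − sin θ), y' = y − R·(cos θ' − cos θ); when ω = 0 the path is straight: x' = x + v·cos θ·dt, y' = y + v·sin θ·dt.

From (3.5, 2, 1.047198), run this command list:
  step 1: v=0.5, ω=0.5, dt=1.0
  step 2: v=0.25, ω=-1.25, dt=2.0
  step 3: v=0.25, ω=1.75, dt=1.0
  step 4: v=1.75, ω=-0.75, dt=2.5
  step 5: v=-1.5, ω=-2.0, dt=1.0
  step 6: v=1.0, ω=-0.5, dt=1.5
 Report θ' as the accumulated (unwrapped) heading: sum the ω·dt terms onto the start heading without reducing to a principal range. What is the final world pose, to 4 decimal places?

(7.1582, 3.5965, -3.8278)

step 1: θ'=1.5472 (R=1.0000) → pose (3.6337, 2.4764, 1.5472)
step 2: θ'=-0.9528 (R=-0.2000) → pose (3.9966, 2.5876, -0.9528)
step 3: θ'=0.7972 (R=0.1429) → pose (4.2153, 2.5705, 0.7972)
step 4: θ'=-1.0778 (R=-2.3333) → pose (7.9400, 2.0445, -1.0778)
step 5: θ'=-3.0778 (R=0.7500) → pose (8.5529, 3.1479, -3.0778)
step 6: θ'=-3.8278 (R=-2.0000) → pose (7.1582, 3.5965, -3.8278)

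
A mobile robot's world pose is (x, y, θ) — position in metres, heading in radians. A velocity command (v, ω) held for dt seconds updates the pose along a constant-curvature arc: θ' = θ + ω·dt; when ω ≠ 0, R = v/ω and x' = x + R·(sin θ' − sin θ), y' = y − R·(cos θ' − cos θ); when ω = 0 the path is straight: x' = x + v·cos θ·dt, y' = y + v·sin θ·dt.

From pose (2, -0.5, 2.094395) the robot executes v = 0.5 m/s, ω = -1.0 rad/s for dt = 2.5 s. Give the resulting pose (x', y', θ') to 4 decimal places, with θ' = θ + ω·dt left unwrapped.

(2.6303, 0.2094, -0.4056)

θ' = 2.0944 + -1.0·2.5 = -0.4056
R = v/ω = 0.5/-1.0 = -0.5000
x' = 2 + -0.5000·(sin -0.4056 − sin 2.0944) = 2.6303
y' = -0.5 − -0.5000·(cos -0.4056 − cos 2.0944) = 0.2094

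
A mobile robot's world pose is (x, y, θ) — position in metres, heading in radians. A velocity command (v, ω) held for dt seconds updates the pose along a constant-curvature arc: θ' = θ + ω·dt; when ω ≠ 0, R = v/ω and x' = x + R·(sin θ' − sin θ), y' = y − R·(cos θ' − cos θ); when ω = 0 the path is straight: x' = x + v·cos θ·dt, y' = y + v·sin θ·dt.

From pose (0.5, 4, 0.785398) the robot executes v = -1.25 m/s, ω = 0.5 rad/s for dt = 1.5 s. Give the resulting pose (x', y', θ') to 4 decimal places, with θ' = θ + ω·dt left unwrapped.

θ' = 0.7854 + 0.5·1.5 = 1.5354
R = v/ω = -1.25/0.5 = -2.5000
x' = 0.5 + -2.5000·(sin 1.5354 − sin 0.7854) = -0.2307
y' = 4 − -2.5000·(cos 1.5354 − cos 0.7854) = 2.3207

(-0.2307, 2.3207, 1.5354)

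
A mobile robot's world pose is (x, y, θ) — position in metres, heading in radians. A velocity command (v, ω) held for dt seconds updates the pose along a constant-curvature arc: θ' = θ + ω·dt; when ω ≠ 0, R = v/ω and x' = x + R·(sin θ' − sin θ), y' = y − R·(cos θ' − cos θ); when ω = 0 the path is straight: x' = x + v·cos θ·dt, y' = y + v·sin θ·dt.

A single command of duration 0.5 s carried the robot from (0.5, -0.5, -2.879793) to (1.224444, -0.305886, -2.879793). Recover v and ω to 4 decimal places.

v = -1.5000, ω = 0.0000

Δθ = -2.879793 − -2.879793 = 0.000000
ω = Δθ/dt = 0.000000/0.5 = 0.0000
ω = 0 → v = (Δx·cos θ + Δy·sin θ)/dt = -1.5000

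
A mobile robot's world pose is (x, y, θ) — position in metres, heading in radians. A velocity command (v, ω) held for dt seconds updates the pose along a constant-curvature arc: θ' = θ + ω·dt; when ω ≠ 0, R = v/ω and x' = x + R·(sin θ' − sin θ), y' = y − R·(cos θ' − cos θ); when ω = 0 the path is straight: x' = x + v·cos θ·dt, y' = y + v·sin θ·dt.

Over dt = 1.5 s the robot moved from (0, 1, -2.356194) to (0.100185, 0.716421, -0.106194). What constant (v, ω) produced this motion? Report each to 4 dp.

Δθ = -0.106194 − -2.356194 = 2.250000
ω = Δθ/dt = 2.250000/1.5 = 1.5000
R = −Δy/(cos θ' − cos θ) = 0.1667
v = R·ω = 0.1667·1.5000 = 0.2500

v = 0.2500, ω = 1.5000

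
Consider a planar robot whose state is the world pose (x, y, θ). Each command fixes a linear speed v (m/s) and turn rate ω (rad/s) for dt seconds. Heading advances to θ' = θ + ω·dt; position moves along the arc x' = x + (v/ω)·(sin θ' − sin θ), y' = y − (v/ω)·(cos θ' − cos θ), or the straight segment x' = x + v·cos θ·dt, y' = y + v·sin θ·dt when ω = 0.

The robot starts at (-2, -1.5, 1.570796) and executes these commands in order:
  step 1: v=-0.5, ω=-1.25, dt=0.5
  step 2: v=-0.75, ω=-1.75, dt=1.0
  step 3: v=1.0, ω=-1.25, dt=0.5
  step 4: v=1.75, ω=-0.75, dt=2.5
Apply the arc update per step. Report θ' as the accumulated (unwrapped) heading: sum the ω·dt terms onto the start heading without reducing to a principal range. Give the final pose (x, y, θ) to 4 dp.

(-5.2038, -4.8545, -3.3042)

step 1: θ'=0.9458 (R=0.4000) → pose (-2.0756, -1.7340, 0.9458)
step 2: θ'=-0.8042 (R=0.4286) → pose (-2.7319, -1.7806, -0.8042)
step 3: θ'=-1.4292 (R=-0.8000) → pose (-2.5161, -2.2226, -1.4292)
step 4: θ'=-3.3042 (R=-2.3333) → pose (-5.2038, -4.8545, -3.3042)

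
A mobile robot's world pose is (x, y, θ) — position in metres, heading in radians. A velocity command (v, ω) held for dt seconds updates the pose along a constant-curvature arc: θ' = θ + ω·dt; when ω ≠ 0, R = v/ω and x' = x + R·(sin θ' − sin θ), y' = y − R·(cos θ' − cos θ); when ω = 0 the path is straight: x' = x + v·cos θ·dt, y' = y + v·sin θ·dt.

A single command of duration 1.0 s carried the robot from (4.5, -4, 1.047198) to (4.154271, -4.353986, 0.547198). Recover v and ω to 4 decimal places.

Δθ = 0.547198 − 1.047198 = -0.500000
ω = Δθ/dt = -0.500000/1.0 = -0.5000
R = −Δy/(cos θ' − cos θ) = 1.0000
v = R·ω = 1.0000·-0.5000 = -0.5000

v = -0.5000, ω = -0.5000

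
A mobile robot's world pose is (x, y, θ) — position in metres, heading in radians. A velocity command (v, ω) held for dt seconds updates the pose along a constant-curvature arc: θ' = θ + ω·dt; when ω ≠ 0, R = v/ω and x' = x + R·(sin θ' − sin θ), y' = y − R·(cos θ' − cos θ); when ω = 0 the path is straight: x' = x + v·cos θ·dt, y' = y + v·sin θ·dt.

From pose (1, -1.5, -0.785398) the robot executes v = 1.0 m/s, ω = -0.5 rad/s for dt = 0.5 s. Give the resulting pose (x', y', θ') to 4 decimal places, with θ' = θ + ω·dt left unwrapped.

(1.3059, -1.8938, -1.0354)

θ' = -0.7854 + -0.5·0.5 = -1.0354
R = v/ω = 1.0/-0.5 = -2.0000
x' = 1 + -2.0000·(sin -1.0354 − sin -0.7854) = 1.3059
y' = -1.5 − -2.0000·(cos -1.0354 − cos -0.7854) = -1.8938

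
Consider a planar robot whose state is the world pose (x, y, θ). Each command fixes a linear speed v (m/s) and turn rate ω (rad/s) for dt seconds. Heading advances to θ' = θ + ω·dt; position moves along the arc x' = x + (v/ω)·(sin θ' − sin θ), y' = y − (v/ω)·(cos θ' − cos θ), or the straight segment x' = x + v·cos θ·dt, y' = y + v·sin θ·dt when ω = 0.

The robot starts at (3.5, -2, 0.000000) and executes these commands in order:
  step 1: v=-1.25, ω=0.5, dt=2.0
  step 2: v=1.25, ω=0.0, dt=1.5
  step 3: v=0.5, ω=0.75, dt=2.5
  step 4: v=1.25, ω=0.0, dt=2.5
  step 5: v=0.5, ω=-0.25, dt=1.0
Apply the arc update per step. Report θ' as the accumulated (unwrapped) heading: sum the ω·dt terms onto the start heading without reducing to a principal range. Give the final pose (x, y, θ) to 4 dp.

(-1.4515, 0.4454, 2.6250)

step 1: θ'=1.0000 (R=-2.5000) → pose (1.3963, -3.1492, 1.0000)
step 2: θ'=1.0000 (straight) → pose (2.4094, -1.5715, 1.0000)
step 3: θ'=2.8750 (R=0.6667) → pose (2.0240, -0.5682, 2.8750)
step 4: θ'=2.8750 (straight) → pose (-0.9906, 0.2551, 2.8750)
step 5: θ'=2.6250 (R=-2.0000) → pose (-1.4515, 0.4454, 2.6250)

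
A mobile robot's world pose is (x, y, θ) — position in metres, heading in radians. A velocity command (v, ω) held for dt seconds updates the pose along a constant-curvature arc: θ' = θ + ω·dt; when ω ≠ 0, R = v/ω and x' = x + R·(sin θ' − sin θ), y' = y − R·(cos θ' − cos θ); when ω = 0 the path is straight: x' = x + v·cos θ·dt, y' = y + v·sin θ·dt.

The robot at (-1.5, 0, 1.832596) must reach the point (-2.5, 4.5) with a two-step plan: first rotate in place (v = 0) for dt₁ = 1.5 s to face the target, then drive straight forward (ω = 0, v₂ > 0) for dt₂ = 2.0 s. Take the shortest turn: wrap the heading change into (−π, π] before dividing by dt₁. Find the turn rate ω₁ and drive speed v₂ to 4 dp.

ω₁ = -0.0288, v₂ = 2.3049

heading to target = atan2(4.5−0, -2.5−-1.5) = 1.7895
Δθ = wrap(1.7895 − 1.8326) = -0.0431; ω₁ = Δθ/dt₁ = -0.0288
distance = √((-2.5−-1.5)² + (4.5−0)²) = 4.6098; v₂ = distance/dt₂ = 2.3049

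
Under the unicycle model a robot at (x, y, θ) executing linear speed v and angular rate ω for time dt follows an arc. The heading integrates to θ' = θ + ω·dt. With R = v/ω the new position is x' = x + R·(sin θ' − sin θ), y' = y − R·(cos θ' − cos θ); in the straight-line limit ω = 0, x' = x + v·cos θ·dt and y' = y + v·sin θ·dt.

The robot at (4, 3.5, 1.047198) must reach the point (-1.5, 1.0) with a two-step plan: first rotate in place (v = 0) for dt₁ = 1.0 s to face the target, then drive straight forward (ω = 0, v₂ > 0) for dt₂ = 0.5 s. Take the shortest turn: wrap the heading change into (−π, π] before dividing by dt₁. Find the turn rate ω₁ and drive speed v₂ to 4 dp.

ω₁ = 2.5210, v₂ = 12.0830

heading to target = atan2(1−3.5, -1.5−4) = -2.7150
Δθ = wrap(-2.7150 − 1.0472) = 2.5210; ω₁ = Δθ/dt₁ = 2.5210
distance = √((-1.5−4)² + (1−3.5)²) = 6.0415; v₂ = distance/dt₂ = 12.0830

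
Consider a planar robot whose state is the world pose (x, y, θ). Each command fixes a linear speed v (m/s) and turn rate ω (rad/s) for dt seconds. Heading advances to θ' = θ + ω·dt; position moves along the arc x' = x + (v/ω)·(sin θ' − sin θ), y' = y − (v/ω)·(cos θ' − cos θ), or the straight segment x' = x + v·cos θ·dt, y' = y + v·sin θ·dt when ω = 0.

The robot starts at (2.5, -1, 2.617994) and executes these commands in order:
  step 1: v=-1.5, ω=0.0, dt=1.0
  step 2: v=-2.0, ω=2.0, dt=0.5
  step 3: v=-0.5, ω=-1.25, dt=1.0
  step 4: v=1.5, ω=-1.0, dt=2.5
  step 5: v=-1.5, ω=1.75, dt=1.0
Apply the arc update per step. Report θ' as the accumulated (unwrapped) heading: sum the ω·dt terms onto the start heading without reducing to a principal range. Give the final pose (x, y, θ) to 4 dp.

(5.4970, -0.1720, 1.6180)

step 1: θ'=2.6180 (straight) → pose (3.7990, -1.7500, 2.6180)
step 2: θ'=3.6180 (R=-1.0000) → pose (4.7576, -1.7726, 3.6180)
step 3: θ'=2.3680 (R=0.4000) → pose (5.2205, -1.8419, 2.3680)
step 4: θ'=-0.1320 (R=-1.5000) → pose (6.4660, 0.7181, -0.1320)
step 5: θ'=1.6180 (R=-0.8571) → pose (5.4970, -0.1720, 1.6180)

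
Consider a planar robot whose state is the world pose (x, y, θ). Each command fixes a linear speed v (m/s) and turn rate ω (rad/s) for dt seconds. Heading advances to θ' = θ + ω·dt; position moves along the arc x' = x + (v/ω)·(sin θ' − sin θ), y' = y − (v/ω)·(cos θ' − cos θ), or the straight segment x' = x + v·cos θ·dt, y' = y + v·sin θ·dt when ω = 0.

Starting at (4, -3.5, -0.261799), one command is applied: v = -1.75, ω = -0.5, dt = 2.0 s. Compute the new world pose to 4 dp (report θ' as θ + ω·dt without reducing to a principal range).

θ' = -0.2618 + -0.5·2.0 = -1.2618
R = v/ω = -1.75/-0.5 = 3.5000
x' = 4 + 3.5000·(sin -1.2618 − sin -0.2618) = 1.5716
y' = -3.5 − 3.5000·(cos -1.2618 − cos -0.2618) = -1.1836

(1.5716, -1.1836, -1.2618)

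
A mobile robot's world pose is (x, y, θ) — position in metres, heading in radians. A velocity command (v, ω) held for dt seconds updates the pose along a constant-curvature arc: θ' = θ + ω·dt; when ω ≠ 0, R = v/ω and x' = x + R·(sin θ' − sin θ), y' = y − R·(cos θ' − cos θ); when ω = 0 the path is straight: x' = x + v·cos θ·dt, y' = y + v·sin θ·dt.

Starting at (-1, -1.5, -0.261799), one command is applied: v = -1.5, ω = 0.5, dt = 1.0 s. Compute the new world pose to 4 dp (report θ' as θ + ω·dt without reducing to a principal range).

θ' = -0.2618 + 0.5·1.0 = 0.2382
R = v/ω = -1.5/0.5 = -3.0000
x' = -1 + -3.0000·(sin 0.2382 − sin -0.2618) = -2.4843
y' = -1.5 − -3.0000·(cos 0.2382 − cos -0.2618) = -1.4825

(-2.4843, -1.4825, 0.2382)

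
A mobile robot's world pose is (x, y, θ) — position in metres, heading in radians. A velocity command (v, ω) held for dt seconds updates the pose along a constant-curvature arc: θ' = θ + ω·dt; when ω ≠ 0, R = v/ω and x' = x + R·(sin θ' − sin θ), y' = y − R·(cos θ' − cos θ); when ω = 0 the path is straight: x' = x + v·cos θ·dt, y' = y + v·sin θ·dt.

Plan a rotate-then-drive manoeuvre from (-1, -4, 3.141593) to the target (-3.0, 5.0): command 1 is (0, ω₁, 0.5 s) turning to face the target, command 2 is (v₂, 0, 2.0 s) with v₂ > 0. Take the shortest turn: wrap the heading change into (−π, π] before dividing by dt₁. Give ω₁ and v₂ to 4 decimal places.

ω₁ = -2.7043, v₂ = 4.6098

heading to target = atan2(5−-4, -3−-1) = 1.7895
Δθ = wrap(1.7895 − 3.1416) = -1.3521; ω₁ = Δθ/dt₁ = -2.7043
distance = √((-3−-1)² + (5−-4)²) = 9.2195; v₂ = distance/dt₂ = 4.6098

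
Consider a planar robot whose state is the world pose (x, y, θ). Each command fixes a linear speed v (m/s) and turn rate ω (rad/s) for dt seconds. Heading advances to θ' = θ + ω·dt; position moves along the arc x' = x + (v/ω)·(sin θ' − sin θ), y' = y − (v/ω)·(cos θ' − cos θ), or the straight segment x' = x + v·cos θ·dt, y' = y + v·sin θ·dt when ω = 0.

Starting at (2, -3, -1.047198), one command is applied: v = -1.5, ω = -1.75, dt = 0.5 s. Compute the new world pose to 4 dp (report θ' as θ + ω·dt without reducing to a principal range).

θ' = -1.0472 + -1.75·0.5 = -1.9222
R = v/ω = -1.5/-1.75 = 0.8571
x' = 2 + 0.8571·(sin -1.9222 − sin -1.0472) = 1.9375
y' = -3 − 0.8571·(cos -1.9222 − cos -1.0472) = -2.2764

(1.9375, -2.2764, -1.9222)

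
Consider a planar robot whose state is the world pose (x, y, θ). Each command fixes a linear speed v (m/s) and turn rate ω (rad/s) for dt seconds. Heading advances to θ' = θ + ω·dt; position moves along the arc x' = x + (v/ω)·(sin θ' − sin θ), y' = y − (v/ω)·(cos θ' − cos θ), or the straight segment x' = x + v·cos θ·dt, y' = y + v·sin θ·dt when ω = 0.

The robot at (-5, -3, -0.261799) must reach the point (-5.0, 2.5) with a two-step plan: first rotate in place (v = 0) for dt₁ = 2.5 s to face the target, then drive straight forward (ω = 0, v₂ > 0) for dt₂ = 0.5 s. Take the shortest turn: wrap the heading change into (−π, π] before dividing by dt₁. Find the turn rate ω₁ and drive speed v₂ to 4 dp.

ω₁ = 0.7330, v₂ = 11.0000

heading to target = atan2(2.5−-3, -5−-5) = 1.5708
Δθ = wrap(1.5708 − -0.2618) = 1.8326; ω₁ = Δθ/dt₁ = 0.7330
distance = √((-5−-5)² + (2.5−-3)²) = 5.5000; v₂ = distance/dt₂ = 11.0000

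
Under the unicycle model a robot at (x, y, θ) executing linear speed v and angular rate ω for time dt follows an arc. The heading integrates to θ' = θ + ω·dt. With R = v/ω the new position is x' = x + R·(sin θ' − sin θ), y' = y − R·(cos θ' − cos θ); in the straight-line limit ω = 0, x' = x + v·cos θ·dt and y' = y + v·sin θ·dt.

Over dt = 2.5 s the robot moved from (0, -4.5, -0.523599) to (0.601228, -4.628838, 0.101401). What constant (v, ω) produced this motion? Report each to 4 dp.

v = 0.2500, ω = 0.2500

Δθ = 0.101401 − -0.523599 = 0.625000
ω = Δθ/dt = 0.625000/2.5 = 0.2500
R = Δx/(sin θ' − sin θ) = 1.0000
v = R·ω = 1.0000·0.2500 = 0.2500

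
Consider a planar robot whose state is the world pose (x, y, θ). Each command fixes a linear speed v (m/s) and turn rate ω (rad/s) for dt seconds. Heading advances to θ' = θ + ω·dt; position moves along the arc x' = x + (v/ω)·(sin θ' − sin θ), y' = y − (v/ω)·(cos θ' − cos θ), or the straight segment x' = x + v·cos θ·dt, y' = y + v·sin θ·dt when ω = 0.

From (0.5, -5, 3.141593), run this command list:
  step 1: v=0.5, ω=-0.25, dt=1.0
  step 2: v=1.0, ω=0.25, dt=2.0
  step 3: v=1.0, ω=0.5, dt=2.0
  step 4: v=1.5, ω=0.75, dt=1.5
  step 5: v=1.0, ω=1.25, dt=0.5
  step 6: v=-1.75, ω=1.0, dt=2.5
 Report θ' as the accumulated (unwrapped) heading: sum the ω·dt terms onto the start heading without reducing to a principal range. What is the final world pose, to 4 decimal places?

step 1: θ'=2.8916 (R=-2.0000) → pose (0.0052, -4.9378, 2.8916)
step 2: θ'=3.3916 (R=4.0000) → pose (-1.9740, -4.9378, 3.3916)
step 3: θ'=4.3916 (R=2.0000) → pose (-3.3772, -6.2450, 4.3916)
step 4: θ'=5.5166 (R=2.0000) → pose (-2.8666, -8.3162, 5.5166)
step 5: θ'=6.1416 (R=0.8000) → pose (-2.4245, -8.5320, 6.1416)
step 6: θ'=8.6416 (R=-1.7500) → pose (-3.9062, -11.5046, 8.6416)

(-3.9062, -11.5046, 8.6416)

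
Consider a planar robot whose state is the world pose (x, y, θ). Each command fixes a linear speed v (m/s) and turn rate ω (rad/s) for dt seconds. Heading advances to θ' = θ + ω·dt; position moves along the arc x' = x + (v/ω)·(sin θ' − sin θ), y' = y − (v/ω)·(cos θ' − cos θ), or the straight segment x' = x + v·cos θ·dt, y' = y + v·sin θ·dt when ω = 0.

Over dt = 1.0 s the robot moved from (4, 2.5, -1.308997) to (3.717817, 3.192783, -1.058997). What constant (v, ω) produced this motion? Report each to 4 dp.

v = -0.7500, ω = 0.2500

Δθ = -1.058997 − -1.308997 = 0.250000
ω = Δθ/dt = 0.250000/1.0 = 0.2500
R = −Δy/(cos θ' − cos θ) = -3.0000
v = R·ω = -3.0000·0.2500 = -0.7500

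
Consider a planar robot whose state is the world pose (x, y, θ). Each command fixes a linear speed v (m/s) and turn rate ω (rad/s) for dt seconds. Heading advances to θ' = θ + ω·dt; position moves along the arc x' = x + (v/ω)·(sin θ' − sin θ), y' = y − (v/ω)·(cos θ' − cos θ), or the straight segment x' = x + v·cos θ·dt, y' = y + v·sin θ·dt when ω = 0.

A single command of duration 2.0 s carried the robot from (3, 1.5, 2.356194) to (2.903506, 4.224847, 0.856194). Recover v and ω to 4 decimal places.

Δθ = 0.856194 − 2.356194 = -1.500000
ω = Δθ/dt = -1.500000/2.0 = -0.7500
R = −Δy/(cos θ' − cos θ) = -2.0000
v = R·ω = -2.0000·-0.7500 = 1.5000

v = 1.5000, ω = -0.7500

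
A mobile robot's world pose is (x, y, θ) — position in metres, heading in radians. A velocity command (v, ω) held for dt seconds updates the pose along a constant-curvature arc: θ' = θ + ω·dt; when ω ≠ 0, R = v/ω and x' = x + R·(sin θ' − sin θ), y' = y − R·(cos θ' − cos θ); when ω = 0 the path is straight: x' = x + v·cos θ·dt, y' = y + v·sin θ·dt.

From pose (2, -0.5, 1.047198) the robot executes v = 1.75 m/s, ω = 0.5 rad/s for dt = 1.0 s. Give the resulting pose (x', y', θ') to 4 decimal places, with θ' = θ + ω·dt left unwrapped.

θ' = 1.0472 + 0.5·1.0 = 1.5472
R = v/ω = 1.75/0.5 = 3.5000
x' = 2 + 3.5000·(sin 1.5472 − sin 1.0472) = 2.4679
y' = -0.5 − 3.5000·(cos 1.5472 − cos 1.0472) = 1.1674

(2.4679, 1.1674, 1.5472)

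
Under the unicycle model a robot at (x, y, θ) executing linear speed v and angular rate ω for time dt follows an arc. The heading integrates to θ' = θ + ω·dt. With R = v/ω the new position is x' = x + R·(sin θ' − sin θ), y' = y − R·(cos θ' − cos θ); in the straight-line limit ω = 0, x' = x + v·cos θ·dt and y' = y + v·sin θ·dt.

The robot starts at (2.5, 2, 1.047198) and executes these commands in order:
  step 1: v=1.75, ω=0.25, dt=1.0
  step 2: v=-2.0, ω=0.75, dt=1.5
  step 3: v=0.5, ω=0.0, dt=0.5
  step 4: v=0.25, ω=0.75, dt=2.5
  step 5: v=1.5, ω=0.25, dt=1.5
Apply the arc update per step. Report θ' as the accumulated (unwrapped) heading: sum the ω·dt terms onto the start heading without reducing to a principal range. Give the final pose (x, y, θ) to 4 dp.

(2.7702, -1.2484, 4.6722)

step 1: θ'=1.2972 (R=7.0000) → pose (3.1775, 3.6086, 1.2972)
step 2: θ'=2.4222 (R=-2.6667) → pose (3.9878, 0.8822, 2.4222)
step 3: θ'=2.4222 (straight) → pose (3.7997, 1.0469, 2.4222)
step 4: θ'=4.2972 (R=0.3333) → pose (3.2751, 0.9307, 4.2972)
step 5: θ'=4.6722 (R=6.0000) → pose (2.7702, -1.2484, 4.6722)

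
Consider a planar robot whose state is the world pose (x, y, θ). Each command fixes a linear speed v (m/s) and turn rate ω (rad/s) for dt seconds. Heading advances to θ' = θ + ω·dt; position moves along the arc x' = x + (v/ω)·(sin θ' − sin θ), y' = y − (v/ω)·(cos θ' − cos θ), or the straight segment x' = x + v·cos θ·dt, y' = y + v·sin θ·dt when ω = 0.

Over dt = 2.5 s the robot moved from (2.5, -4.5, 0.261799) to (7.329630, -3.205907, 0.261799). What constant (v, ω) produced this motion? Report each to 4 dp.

v = 2.0000, ω = 0.0000

Δθ = 0.261799 − 0.261799 = 0.000000
ω = Δθ/dt = 0.000000/2.5 = 0.0000
ω = 0 → v = (Δx·cos θ + Δy·sin θ)/dt = 2.0000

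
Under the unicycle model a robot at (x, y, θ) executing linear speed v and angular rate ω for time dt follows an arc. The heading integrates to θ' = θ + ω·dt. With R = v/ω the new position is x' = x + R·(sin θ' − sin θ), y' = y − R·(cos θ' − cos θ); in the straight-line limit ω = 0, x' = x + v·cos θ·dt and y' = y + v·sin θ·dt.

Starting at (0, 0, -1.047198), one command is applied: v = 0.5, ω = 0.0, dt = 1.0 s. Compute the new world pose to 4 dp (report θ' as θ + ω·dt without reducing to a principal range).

(0.2500, -0.4330, -1.0472)

θ' = -1.0472 + 0.0·1.0 = -1.0472
ω = 0 → straight: x' = 0 + 0.5·cos(-1.0472)·1.0 = 0.2500
y' = 0 + 0.5·sin(-1.0472)·1.0 = -0.4330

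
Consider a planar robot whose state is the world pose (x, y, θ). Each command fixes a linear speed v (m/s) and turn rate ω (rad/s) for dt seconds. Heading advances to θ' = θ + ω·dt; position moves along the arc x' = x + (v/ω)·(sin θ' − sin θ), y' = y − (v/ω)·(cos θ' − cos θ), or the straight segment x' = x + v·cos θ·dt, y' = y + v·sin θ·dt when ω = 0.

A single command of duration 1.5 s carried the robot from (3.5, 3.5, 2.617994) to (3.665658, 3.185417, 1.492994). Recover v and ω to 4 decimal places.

v = -0.2500, ω = -0.7500

Δθ = 1.492994 − 2.617994 = -1.125000
ω = Δθ/dt = -1.125000/1.5 = -0.7500
R = −Δy/(cos θ' − cos θ) = 0.3333
v = R·ω = 0.3333·-0.7500 = -0.2500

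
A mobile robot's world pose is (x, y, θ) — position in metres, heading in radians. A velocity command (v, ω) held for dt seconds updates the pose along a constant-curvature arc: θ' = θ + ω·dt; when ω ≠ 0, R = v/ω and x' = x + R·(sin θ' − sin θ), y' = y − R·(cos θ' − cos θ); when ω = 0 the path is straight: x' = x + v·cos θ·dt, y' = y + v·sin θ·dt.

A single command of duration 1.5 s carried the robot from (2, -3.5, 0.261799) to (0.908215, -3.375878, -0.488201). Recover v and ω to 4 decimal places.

Δθ = -0.488201 − 0.261799 = -0.750000
ω = Δθ/dt = -0.750000/1.5 = -0.5000
R = Δx/(sin θ' − sin θ) = 1.5000
v = R·ω = 1.5000·-0.5000 = -0.7500

v = -0.7500, ω = -0.5000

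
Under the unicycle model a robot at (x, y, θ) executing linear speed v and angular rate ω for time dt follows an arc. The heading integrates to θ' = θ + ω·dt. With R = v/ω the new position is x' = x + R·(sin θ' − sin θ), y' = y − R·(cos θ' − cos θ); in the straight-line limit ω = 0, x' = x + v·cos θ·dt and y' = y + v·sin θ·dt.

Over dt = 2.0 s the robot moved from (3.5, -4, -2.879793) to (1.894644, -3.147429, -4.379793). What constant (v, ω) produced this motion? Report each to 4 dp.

Δθ = -4.379793 − -2.879793 = -1.500000
ω = Δθ/dt = -1.500000/2.0 = -0.7500
R = Δx/(sin θ' − sin θ) = -1.3333
v = R·ω = -1.3333·-0.7500 = 1.0000

v = 1.0000, ω = -0.7500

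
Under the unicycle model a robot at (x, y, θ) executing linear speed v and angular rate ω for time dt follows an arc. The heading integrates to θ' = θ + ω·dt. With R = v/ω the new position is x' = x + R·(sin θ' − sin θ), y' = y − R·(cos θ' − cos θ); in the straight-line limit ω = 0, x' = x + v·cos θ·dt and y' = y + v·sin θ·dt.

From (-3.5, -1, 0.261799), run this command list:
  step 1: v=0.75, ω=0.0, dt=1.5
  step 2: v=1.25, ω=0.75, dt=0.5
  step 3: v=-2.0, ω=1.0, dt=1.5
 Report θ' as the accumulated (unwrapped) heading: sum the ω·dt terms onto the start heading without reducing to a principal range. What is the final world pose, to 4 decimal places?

step 1: θ'=0.2618 (straight) → pose (-2.4133, -0.7088, 0.2618)
step 2: θ'=0.6368 (R=1.6667) → pose (-1.8537, -0.4390, 0.6368)
step 3: θ'=2.1368 (R=-2.0000) → pose (-2.3525, -3.1195, 2.1368)

(-2.3525, -3.1195, 2.1368)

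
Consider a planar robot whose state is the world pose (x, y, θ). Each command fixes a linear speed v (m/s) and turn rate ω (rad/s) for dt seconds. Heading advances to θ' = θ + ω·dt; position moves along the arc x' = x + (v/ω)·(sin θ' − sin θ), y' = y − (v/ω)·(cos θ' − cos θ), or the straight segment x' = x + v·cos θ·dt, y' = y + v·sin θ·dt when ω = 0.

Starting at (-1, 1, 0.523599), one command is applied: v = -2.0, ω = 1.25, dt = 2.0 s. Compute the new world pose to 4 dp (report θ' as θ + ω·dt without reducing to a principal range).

(-0.3884, -1.9745, 3.0236)

θ' = 0.5236 + 1.25·2.0 = 3.0236
R = v/ω = -2.0/1.25 = -1.6000
x' = -1 + -1.6000·(sin 3.0236 − sin 0.5236) = -0.3884
y' = 1 − -1.6000·(cos 3.0236 − cos 0.5236) = -1.9745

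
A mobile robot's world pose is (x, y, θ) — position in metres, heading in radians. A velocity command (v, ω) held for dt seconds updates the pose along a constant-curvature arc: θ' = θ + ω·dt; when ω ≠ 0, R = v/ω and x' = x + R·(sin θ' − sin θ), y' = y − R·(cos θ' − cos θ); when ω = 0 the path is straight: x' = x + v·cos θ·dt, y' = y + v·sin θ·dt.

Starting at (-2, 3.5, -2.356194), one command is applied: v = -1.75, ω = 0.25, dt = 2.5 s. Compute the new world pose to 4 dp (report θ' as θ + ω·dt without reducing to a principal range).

θ' = -2.3562 + 0.25·2.5 = -1.7312
R = v/ω = -1.75/0.25 = -7.0000
x' = -2 + -7.0000·(sin -1.7312 − sin -2.3562) = -0.0396
y' = 3.5 − -7.0000·(cos -1.7312 − cos -2.3562) = 7.3318

(-0.0396, 7.3318, -1.7312)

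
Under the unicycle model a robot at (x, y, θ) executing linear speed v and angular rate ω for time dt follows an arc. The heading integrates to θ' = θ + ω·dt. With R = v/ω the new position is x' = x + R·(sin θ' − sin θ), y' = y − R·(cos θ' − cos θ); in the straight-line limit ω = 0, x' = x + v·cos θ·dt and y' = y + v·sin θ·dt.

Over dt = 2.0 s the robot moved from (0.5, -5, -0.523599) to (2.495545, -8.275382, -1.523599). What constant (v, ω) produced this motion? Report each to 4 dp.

Δθ = -1.523599 − -0.523599 = -1.000000
ω = Δθ/dt = -1.000000/2.0 = -0.5000
R = −Δy/(cos θ' − cos θ) = -4.0000
v = R·ω = -4.0000·-0.5000 = 2.0000

v = 2.0000, ω = -0.5000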